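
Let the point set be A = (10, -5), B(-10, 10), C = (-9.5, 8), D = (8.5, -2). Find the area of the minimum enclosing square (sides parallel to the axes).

The bounding box has width 20 and height 15.
An axis-aligned square enclosing the set must have side ≥ max(width, height).
So the minimum side is max(20, 15) = 20.
Area = 20² = 400.

400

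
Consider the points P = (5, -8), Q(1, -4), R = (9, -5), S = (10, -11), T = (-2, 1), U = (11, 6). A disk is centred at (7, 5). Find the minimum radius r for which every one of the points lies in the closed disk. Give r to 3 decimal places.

The required radius is the distance from (7, 5) to the farthest point.
Squared distances: 173, 117, 104, 265, 97, 17.
Maximum is 265, attained at S.
r = √265 ≈ 16.279.

16.279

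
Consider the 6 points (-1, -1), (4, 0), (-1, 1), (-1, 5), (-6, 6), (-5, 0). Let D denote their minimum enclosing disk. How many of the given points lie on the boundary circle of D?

By Welzl's lemma the MEC is supported by two points (diametrically opposite) or three points (on a circumcircle).
The farthest pair is (4, 0)–(-6, 6) with squared distance 136. The circle on this segment as diameter has centre (-1, 3) and r² = 136/4 = 34.
Check (-1, -1): distance² to centre = 16 ≤ 34, so it lies inside.
All remaining points lie in this disk, and no smaller disk contains both endpoints, so this is the minimum enclosing circle.
The points at distance exactly r from the centre are (4, 0), (-6, 6) — 2 points.

2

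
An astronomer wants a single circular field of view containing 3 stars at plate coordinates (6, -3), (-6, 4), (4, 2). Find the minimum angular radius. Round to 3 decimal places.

Call the three points A, B, C in the order given.
Side lengths²: AB² = 193, AC² = 29, BC² = 104.
Since AB² = 193 ≥ 104 + 29 = 133, the angle opposite AB is not acute, so the smallest enclosing circle has AB as diameter.
Centre = midpoint of AB = (0, 0.5), r² = 193/4 = 48.25.
r = √(48.25) ≈ 6.946.

6.946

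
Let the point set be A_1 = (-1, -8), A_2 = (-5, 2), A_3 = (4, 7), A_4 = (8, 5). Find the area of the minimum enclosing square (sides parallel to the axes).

225

The bounding box has width 13 and height 15.
An axis-aligned square enclosing the set must have side ≥ max(width, height).
So the minimum side is max(13, 15) = 15.
Area = 15² = 225.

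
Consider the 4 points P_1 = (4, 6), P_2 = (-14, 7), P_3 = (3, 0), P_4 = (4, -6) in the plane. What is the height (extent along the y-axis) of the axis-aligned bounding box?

13

max y = 7, min y = -6, so height = 13.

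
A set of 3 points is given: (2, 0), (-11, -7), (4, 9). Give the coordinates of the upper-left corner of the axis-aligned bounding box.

(-11, 9)

x-range [-11, 4], y-range [-7, 9].
The upper-left corner is (-11, 9).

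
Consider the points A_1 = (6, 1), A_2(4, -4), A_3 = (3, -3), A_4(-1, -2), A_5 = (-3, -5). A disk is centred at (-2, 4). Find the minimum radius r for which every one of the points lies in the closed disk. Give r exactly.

The required radius is the distance from (-2, 4) to the farthest point.
Squared distances: 73, 100, 74, 37, 82.
Maximum is 100, attained at A_2.
r = √100 = 10.

10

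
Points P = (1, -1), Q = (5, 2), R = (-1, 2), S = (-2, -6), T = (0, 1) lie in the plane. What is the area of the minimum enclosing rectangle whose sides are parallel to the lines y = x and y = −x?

In coordinates u = x + y, v = x − y the rectangle is axis-aligned; the map (x,y)→(u,v) scales areas by 2.
u-values: 0, 7, 1, -8, 1; range = 7 − (-8) = 15.
v-values: 2, 3, -3, 4, -1; range = 4 − (-3) = 7.
Area = (15 × 7) / 2 = 52.5.

52.5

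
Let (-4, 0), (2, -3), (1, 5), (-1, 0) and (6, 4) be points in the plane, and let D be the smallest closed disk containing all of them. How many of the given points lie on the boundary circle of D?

2

The minimum enclosing circle of a finite set is fixed by two of the points (as a diameter) or three (as a circumcircle).
The farthest pair is (-4, 0)–(6, 4) with squared distance 116. The circle on this segment as diameter has centre (1, 2) and r² = 116/4 = 29.
Check (2, -3): distance² to centre = 26 ≤ 29, so it lies inside.
All remaining points lie in this disk, and no smaller disk contains both endpoints, so this is the minimum enclosing circle.
The points at distance exactly r from the centre are (-4, 0), (6, 4) — 2 points.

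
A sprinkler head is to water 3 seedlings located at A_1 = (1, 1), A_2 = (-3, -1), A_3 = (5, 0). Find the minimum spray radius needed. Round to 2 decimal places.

4.03

Side lengths²: A_1A_2² = 20, A_1A_3² = 17, A_2A_3² = 65.
Since A_2A_3² = 65 ≥ 20 + 17 = 37, the angle opposite A_2A_3 is not acute, so the smallest enclosing circle has A_2A_3 as diameter.
Centre = midpoint of A_2A_3 = (1, -0.5), r² = 65/4 = 16.25.
r = √(16.25) ≈ 4.03.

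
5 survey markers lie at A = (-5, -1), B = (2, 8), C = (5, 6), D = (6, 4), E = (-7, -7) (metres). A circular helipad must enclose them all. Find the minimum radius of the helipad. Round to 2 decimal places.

8.86

By Welzl's lemma the MEC is supported by two points (diametrically opposite) or three points (on a circumcircle).
The minimum enclosing circle is determined by three boundary points: B, C, E.
Their circumcentre is (-55/42, -3/14) with r² = 69173/882.
The farthest remaining point D is at distance² 62789/882 ≤ 69173/882.
r = √(69173/882) ≈ 8.86.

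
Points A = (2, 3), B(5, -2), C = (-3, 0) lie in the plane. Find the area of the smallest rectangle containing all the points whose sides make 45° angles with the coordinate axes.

40

In coordinates u = x + y, v = x − y the rectangle is axis-aligned; the map (x,y)→(u,v) scales areas by 2.
u-values: 5, 3, -3; range = 5 − (-3) = 8.
v-values: -1, 7, -3; range = 7 − (-3) = 10.
Area = (8 × 10) / 2 = 40.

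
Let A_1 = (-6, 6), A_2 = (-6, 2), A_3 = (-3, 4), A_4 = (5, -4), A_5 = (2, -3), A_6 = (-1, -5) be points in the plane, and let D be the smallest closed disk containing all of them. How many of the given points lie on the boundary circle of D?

By Welzl's lemma the MEC is supported by two points (diametrically opposite) or three points (on a circumcircle).
The farthest pair is A_1–A_4 with squared distance 221. The circle on this segment as diameter has centre (-0.5, 1) and r² = 221/4 = 55.25.
Check A_2: distance² to centre = 31.25 ≤ 55.25, so it lies inside.
All remaining points lie in this disk, and no smaller disk contains both endpoints, so this is the minimum enclosing circle.
The points at distance exactly r from the centre are A_1, A_4 — 2 points.

2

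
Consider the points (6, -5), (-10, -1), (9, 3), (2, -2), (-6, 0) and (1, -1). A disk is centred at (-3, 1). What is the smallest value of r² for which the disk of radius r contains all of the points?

148

The required radius is the distance from (-3, 1) to the farthest point.
Squared distances: 117, 53, 148, 34, 10, 20.
Maximum is 148, attained at (9, 3).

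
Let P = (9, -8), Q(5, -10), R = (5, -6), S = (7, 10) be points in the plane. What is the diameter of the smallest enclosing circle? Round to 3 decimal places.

By Welzl's lemma the MEC is supported by two points (diametrically opposite) or three points (on a circumcircle).
The farthest pair is Q–S with squared distance 404. The circle on this segment as diameter has centre (6, 0) and r² = 404/4 = 101.
Check P: distance² to centre = 73 ≤ 101, so it lies inside.
All remaining points lie in this disk, and no smaller disk contains both endpoints, so this is the minimum enclosing circle.
Diameter = 2r = 2√101 ≈ 20.100.

20.100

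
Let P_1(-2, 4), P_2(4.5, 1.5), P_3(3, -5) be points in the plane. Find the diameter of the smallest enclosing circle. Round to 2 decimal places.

Side lengths²: P_1P_2² = 48.5, P_1P_3² = 106, P_2P_3² = 44.5.
Since P_1P_3² = 106 ≥ 48.5 + 44.5 = 93, the angle opposite P_1P_3 is not acute, so the smallest enclosing circle has P_1P_3 as diameter.
Centre = midpoint of P_1P_3 = (0.5, -0.5), r² = 106/4 = 26.5.
Diameter = 2r = 2√(26.5) ≈ 10.30.

10.30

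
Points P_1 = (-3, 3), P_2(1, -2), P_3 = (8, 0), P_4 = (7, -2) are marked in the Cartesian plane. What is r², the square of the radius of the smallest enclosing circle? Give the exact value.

By Welzl's lemma the MEC is supported by two points (diametrically opposite) or three points (on a circumcircle).
The farthest pair is P_1–P_3 with squared distance 130. The circle on this segment as diameter has centre (2.5, 1.5) and r² = 130/4 = 32.5.
Check P_2: distance² to centre = 14.5 ≤ 32.5, so it lies inside.
All remaining points lie in this disk, and no smaller disk contains both endpoints, so this is the minimum enclosing circle.

32.5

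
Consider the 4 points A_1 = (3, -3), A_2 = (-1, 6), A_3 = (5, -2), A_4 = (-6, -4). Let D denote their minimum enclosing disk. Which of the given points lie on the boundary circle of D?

A_2, A_3, A_4

The minimum enclosing circle is determined by three boundary points: A_2, A_3, A_4.
Their circumcentre is (-1, -0.25) with r² = 39.0625.
The farthest remaining point A_1 is at distance² 23.5625 ≤ 39.0625.
The points at distance exactly r from the centre are A_2, A_3, A_4 — 3 points.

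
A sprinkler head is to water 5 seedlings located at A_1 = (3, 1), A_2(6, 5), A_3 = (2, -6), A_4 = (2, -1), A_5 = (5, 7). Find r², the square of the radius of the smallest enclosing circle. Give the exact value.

44.5

The farthest pair is A_3–A_5 with squared distance 178. The circle on this segment as diameter has centre (3.5, 0.5) and r² = 178/4 = 44.5.
Check A_1: distance² to centre = 0.5 ≤ 44.5, so it lies inside.
All remaining points lie in this disk, and no smaller disk contains both endpoints, so this is the minimum enclosing circle.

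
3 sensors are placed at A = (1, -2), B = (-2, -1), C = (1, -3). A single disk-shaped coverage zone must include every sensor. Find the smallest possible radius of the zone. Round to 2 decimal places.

1.80

Side lengths²: AB² = 10, AC² = 1, BC² = 13.
Since BC² = 13 ≥ 10 + 1 = 11, the angle opposite BC is not acute, so the smallest enclosing circle has BC as diameter.
Centre = midpoint of BC = (-0.5, -2), r² = 13/4 = 3.25.
r = √(3.25) ≈ 1.80.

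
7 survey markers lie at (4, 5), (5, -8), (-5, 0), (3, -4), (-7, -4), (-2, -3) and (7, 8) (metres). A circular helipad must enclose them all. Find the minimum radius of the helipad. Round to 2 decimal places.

9.40

By Welzl's lemma the MEC is supported by two points (diametrically opposite) or three points (on a circumcircle).
The minimum enclosing circle is determined by three boundary points: (5, -8), (-7, -4), (7, 8).
Their circumcentre is (1.2, 0.6) with r² = 88.4.
The farthest remaining point (-5, 0) is at distance² 38.8 ≤ 88.4.
r = √(88.4) ≈ 9.40.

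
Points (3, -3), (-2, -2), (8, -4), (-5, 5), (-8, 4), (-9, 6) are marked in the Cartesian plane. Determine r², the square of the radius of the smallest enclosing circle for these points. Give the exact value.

A smallest enclosing disk is always determined by at most three of the input points on its boundary.
The farthest pair is (8, -4)–(-9, 6) with squared distance 389. The circle on this segment as diameter has centre (-0.5, 1) and r² = 389/4 = 97.25.
Check (3, -3): distance² to centre = 28.25 ≤ 97.25, so it lies inside.
All remaining points lie in this disk, and no smaller disk contains both endpoints, so this is the minimum enclosing circle.

97.25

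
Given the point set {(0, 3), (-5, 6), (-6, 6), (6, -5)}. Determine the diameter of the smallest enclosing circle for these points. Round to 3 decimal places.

The minimum enclosing circle of a finite set is fixed by two of the points (as a diameter) or three (as a circumcircle).
The farthest pair is (-6, 6)–(6, -5) with squared distance 265. The circle on this segment as diameter has centre (0, 0.5) and r² = 265/4 = 66.25.
Check (0, 3): distance² to centre = 6.25 ≤ 66.25, so it lies inside.
All remaining points lie in this disk, and no smaller disk contains both endpoints, so this is the minimum enclosing circle.
Diameter = 2r = 2√(66.25) ≈ 16.279.

16.279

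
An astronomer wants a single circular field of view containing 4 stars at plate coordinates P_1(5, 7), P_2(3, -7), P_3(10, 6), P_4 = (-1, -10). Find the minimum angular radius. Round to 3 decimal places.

The minimum enclosing circle of a finite set is fixed by two of the points (as a diameter) or three (as a circumcircle).
The farthest pair is P_3–P_4 with squared distance 377. The circle on this segment as diameter has centre (4.5, -2) and r² = 377/4 = 94.25.
Check P_1: distance² to centre = 81.25 ≤ 94.25, so it lies inside.
All remaining points lie in this disk, and no smaller disk contains both endpoints, so this is the minimum enclosing circle.
r = √(94.25) ≈ 9.708.

9.708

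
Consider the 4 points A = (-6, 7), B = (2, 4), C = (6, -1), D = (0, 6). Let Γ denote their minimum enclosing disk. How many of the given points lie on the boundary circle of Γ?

The farthest pair is A–C with squared distance 208. The circle on this segment as diameter has centre (0, 3) and r² = 208/4 = 52.
Check B: distance² to centre = 5 ≤ 52, so it lies inside.
All remaining points lie in this disk, and no smaller disk contains both endpoints, so this is the minimum enclosing circle.
The points at distance exactly r from the centre are A, C — 2 points.

2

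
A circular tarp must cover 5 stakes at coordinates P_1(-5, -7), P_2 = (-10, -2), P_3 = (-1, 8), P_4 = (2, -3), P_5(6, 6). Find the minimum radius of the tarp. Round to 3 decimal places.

8.975

The minimum enclosing circle of a finite set is fixed by two of the points (as a diameter) or three (as a circumcircle).
The minimum enclosing circle is determined by three boundary points: P_1, P_2, P_5.
Their circumcentre is (-5/3, 4/3) with r² = 725/9.
The farthest remaining point P_3 is at distance² 404/9 ≤ 725/9.
r = √(725/9) ≈ 8.975.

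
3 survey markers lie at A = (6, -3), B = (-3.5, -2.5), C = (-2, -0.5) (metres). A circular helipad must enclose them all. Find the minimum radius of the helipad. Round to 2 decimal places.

4.76

Side lengths²: AB² = 90.5, AC² = 70.25, BC² = 6.25.
Since AB² = 90.5 ≥ 70.25 + 6.25 = 76.5, the angle opposite AB is not acute, so the smallest enclosing circle has AB as diameter.
Centre = midpoint of AB = (1.25, -2.75), r² = 90.5/4 = 22.625.
r = √(22.625) ≈ 4.76.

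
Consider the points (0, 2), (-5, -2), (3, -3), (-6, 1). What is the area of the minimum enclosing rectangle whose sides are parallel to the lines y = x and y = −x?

In coordinates u = x + y, v = x − y the rectangle is axis-aligned; the map (x,y)→(u,v) scales areas by 2.
u-values: 2, -7, 0, -5; range = 2 − (-7) = 9.
v-values: -2, -3, 6, -7; range = 6 − (-7) = 13.
Area = (9 × 13) / 2 = 58.5.

58.5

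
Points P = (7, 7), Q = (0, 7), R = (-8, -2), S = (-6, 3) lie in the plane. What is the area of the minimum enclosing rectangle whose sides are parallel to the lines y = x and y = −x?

In coordinates u = x + y, v = x − y the rectangle is axis-aligned; the map (x,y)→(u,v) scales areas by 2.
u-values: 14, 7, -10, -3; range = 14 − (-10) = 24.
v-values: 0, -7, -6, -9; range = 0 − (-9) = 9.
Area = (24 × 9) / 2 = 108.

108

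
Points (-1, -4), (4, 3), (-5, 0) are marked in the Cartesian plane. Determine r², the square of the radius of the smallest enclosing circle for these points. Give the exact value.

Call the three points A, B, C in the order given.
Side lengths²: AB² = 74, AC² = 32, BC² = 90.
Since BC² = 90 < 74 + 32 = 106, the triangle is acute, so the smallest enclosing circle is the circumcircle.
Circumcentre = (-0.25, 0.75), r² = 23.125.

23.125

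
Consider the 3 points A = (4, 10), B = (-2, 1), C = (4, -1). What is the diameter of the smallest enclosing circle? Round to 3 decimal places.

11.402

Side lengths²: AB² = 117, AC² = 121, BC² = 40.
Since AC² = 121 < 117 + 40 = 157, the triangle is acute, so the smallest enclosing circle is the circumcircle.
Circumcentre = (2.5, 4.5), r² = 32.5.
Diameter = 2r = 2√(32.5) ≈ 11.402.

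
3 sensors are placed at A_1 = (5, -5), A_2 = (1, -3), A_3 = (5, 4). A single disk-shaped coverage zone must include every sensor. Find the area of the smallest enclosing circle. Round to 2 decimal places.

Side lengths²: A_1A_2² = 20, A_1A_3² = 81, A_2A_3² = 65.
Since A_1A_3² = 81 < 65 + 20 = 85, the triangle is acute, so the smallest enclosing circle is the circumcircle.
Circumcentre = (4.75, -0.5), r² = 20.3125.
Area = π·r² = π·20.3125 ≈ 63.81.

63.81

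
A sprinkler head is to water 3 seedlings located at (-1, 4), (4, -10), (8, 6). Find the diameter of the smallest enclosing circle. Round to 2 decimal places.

16.62

Call the three points A, B, C in the order given.
Side lengths²: AB² = 221, AC² = 85, BC² = 272.
Since BC² = 272 < 221 + 85 = 306, the triangle is acute, so the smallest enclosing circle is the circumcircle.
Circumcentre = (5, -1.75), r² = 69.0625.
Diameter = 2r = 2√(69.0625) ≈ 16.62.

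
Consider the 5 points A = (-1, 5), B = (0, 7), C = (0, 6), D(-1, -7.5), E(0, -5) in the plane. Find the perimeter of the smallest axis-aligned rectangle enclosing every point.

Width = max x − min x = 0 − (-1) = 1.
Height = max y − min y = 7 − (-7.5) = 14.5.
Perimeter = 2(1 + 14.5) = 31.

31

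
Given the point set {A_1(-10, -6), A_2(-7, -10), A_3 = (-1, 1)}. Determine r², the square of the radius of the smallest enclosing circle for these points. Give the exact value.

39.25

Side lengths²: A_1A_2² = 25, A_1A_3² = 130, A_2A_3² = 157.
Since A_2A_3² = 157 ≥ 130 + 25 = 155, the angle opposite A_2A_3 is not acute, so the smallest enclosing circle has A_2A_3 as diameter.
Centre = midpoint of A_2A_3 = (-4, -4.5), r² = 157/4 = 39.25.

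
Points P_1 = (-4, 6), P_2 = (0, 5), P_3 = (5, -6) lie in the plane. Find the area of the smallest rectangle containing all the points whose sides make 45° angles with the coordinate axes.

63

In coordinates u = x + y, v = x − y the rectangle is axis-aligned; the map (x,y)→(u,v) scales areas by 2.
u-values: 2, 5, -1; range = 5 − (-1) = 6.
v-values: -10, -5, 11; range = 11 − (-10) = 21.
Area = (6 × 21) / 2 = 63.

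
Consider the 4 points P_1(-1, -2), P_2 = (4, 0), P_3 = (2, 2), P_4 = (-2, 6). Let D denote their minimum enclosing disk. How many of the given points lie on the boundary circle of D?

The minimum enclosing circle of a finite set is fixed by two of the points (as a diameter) or three (as a circumcircle).
The minimum enclosing circle is determined by three boundary points: P_1, P_2, P_4.
Their circumcentre is (3/14, 31/14) with r² = 1885/98.
The farthest remaining point P_3 is at distance² 317/98 ≤ 1885/98.
The points at distance exactly r from the centre are P_1, P_2, P_4 — 3 points.

3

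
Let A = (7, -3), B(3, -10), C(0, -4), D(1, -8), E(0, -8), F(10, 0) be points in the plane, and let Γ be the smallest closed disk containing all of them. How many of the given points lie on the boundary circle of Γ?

The minimum enclosing circle of a finite set is fixed by two of the points (as a diameter) or three (as a circumcircle).
The farthest pair is E–F with squared distance 164. The circle on this segment as diameter has centre (5, -4) and r² = 164/4 = 41.
Check A: distance² to centre = 5 ≤ 41, so it lies inside.
All remaining points lie in this disk, and no smaller disk contains both endpoints, so this is the minimum enclosing circle.
The points at distance exactly r from the centre are E, F — 2 points.

2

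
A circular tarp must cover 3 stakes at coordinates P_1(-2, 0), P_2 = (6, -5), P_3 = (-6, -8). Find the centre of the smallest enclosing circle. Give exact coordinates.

Side lengths²: P_1P_2² = 89, P_1P_3² = 80, P_2P_3² = 153.
Since P_2P_3² = 153 < 89 + 80 = 169, the triangle is acute, so the smallest enclosing circle is the circumcircle.
Circumcentre = (-1/7, -83/14), r² = 7565/196.
Centre = (-1/7, -83/14).

(-1/7, -83/14)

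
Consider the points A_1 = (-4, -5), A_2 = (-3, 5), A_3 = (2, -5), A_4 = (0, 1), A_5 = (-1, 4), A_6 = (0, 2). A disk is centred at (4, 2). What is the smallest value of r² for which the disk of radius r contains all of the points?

The required radius is the distance from (4, 2) to the farthest point.
Squared distances: 113, 58, 53, 17, 29, 16.
Maximum is 113, attained at A_1.

113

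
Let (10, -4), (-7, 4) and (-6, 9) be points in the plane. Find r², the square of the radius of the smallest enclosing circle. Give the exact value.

Call the three points A, B, C in the order given.
Side lengths²: AB² = 353, AC² = 425, BC² = 26.
Since AC² = 425 ≥ 353 + 26 = 379, the angle opposite AC is not acute, so the smallest enclosing circle has AC as diameter.
Centre = midpoint of AC = (2, 2.5), r² = 425/4 = 106.25.

106.25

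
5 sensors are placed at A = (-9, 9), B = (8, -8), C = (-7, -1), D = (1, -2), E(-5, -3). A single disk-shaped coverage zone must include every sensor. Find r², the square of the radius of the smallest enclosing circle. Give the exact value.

144.5

By Welzl's lemma the MEC is supported by two points (diametrically opposite) or three points (on a circumcircle).
The farthest pair is A–B with squared distance 578. The circle on this segment as diameter has centre (-0.5, 0.5) and r² = 578/4 = 144.5.
Check C: distance² to centre = 44.5 ≤ 144.5, so it lies inside.
All remaining points lie in this disk, and no smaller disk contains both endpoints, so this is the minimum enclosing circle.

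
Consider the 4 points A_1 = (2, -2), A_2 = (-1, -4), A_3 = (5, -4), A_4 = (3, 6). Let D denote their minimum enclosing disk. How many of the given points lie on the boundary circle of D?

3

By Welzl's lemma the MEC is supported by two points (diametrically opposite) or three points (on a circumcircle).
The minimum enclosing circle is determined by three boundary points: A_2, A_3, A_4.
Their circumcentre is (2, 0.6) with r² = 30.16.
The farthest remaining point A_1 is at distance² 6.76 ≤ 30.16.
The points at distance exactly r from the centre are A_2, A_3, A_4 — 3 points.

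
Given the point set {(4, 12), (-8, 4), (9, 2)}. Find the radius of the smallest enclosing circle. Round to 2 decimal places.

8.63

Call the three points A, B, C in the order given.
Side lengths²: AB² = 208, AC² = 125, BC² = 293.
Since BC² = 293 < 208 + 125 = 333, the triangle is acute, so the smallest enclosing circle is the circumcircle.
Circumcentre = (0.625, 4.0625), r² = 74.39453125.
r = √(74.39453125) ≈ 8.63.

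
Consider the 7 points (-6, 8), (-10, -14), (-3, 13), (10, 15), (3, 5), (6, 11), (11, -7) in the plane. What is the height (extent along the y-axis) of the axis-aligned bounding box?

max y = 15, min y = -14, so height = 29.

29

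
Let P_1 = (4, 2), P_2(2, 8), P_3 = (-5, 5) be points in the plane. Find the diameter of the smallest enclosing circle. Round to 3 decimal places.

Side lengths²: P_1P_2² = 40, P_1P_3² = 90, P_2P_3² = 58.
Since P_1P_3² = 90 < 58 + 40 = 98, the triangle is acute, so the smallest enclosing circle is the circumcircle.
Circumcentre = (-0.375, 3.875), r² = 22.65625.
Diameter = 2r = 2√(22.65625) ≈ 9.520.

9.520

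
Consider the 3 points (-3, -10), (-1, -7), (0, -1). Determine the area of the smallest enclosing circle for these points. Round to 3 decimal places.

70.686

Call the three points A, B, C in the order given.
Side lengths²: AB² = 13, AC² = 90, BC² = 37.
Since AC² = 90 ≥ 37 + 13 = 50, the angle opposite AC is not acute, so the smallest enclosing circle has AC as diameter.
Centre = midpoint of AC = (-1.5, -5.5), r² = 90/4 = 22.5.
Area = π·r² = π·22.5 ≈ 70.686.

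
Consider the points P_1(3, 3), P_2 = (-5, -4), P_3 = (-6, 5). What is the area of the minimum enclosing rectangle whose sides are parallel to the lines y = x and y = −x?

In coordinates u = x + y, v = x − y the rectangle is axis-aligned; the map (x,y)→(u,v) scales areas by 2.
u-values: 6, -9, -1; range = 6 − (-9) = 15.
v-values: 0, -1, -11; range = 0 − (-11) = 11.
Area = (15 × 11) / 2 = 82.5.

82.5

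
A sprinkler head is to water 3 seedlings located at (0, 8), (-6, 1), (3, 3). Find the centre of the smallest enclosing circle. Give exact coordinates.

Call the three points A, B, C in the order given.
Side lengths²: AB² = 85, AC² = 34, BC² = 85.
Since BC² = 85 < 85 + 34 = 119, the triangle is acute, so the smallest enclosing circle is the circumcircle.
Circumcentre = (-11/6, 3.5), r² = 425/18.
Centre = (-11/6, 3.5).

(-11/6, 3.5)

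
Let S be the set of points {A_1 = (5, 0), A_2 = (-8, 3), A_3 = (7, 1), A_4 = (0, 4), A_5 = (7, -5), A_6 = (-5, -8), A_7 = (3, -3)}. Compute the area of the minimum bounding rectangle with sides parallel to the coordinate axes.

x ranges over [-8, 7], width 15.
y ranges over [-8, 4], height 12.
Area = 15 × 12 = 180.

180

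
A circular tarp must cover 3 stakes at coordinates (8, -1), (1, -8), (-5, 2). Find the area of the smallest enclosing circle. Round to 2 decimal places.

148.54

Call the three points A, B, C in the order given.
Side lengths²: AB² = 98, AC² = 178, BC² = 136.
Since AC² = 178 < 136 + 98 = 234, the triangle is acute, so the smallest enclosing circle is the circumcircle.
Circumcentre = (1.125, -1.125), r² = 47.28125.
Area = π·r² = π·47.28125 ≈ 148.54.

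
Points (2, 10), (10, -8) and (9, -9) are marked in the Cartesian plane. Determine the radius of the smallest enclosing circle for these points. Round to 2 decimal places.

Call the three points A, B, C in the order given.
Side lengths²: AB² = 388, AC² = 410, BC² = 2.
Since AC² = 410 ≥ 388 + 2 = 390, the angle opposite AC is not acute, so the smallest enclosing circle has AC as diameter.
Centre = midpoint of AC = (5.5, 0.5), r² = 410/4 = 102.5.
r = √(102.5) ≈ 10.12.

10.12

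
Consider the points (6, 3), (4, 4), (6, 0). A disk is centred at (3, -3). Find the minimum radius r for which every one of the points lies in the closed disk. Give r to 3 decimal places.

7.071

The required radius is the distance from (3, -3) to the farthest point.
Squared distances: 45, 50, 18.
Maximum is 50, attained at (4, 4).
r = √50 ≈ 7.071.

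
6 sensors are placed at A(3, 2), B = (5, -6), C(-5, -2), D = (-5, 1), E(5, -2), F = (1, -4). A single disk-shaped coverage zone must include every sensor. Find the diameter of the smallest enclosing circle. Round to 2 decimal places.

12.21

By Welzl's lemma the MEC is supported by two points (diametrically opposite) or three points (on a circumcircle).
The farthest pair is B–D with squared distance 149. The circle on this segment as diameter has centre (0, -2.5) and r² = 149/4 = 37.25.
Check A: distance² to centre = 29.25 ≤ 37.25, so it lies inside.
All remaining points lie in this disk, and no smaller disk contains both endpoints, so this is the minimum enclosing circle.
Diameter = 2r = 2√(37.25) ≈ 12.21.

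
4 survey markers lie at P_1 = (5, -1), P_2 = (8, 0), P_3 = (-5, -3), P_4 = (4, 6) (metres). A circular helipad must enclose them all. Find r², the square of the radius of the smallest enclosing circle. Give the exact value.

A smallest enclosing disk is always determined by at most three of the input points on its boundary.
The minimum enclosing circle is determined by three boundary points: P_2, P_3, P_4.
Their circumcentre is (1.2, -0.2) with r² = 46.28.
The farthest remaining point P_1 is at distance² 15.08 ≤ 46.28.

46.28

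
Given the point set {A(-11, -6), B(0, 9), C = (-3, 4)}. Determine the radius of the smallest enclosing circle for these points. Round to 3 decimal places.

Side lengths²: AB² = 346, AC² = 164, BC² = 34.
Since AB² = 346 ≥ 164 + 34 = 198, the angle opposite AB is not acute, so the smallest enclosing circle has AB as diameter.
Centre = midpoint of AB = (-5.5, 1.5), r² = 346/4 = 86.5.
r = √(86.5) ≈ 9.301.

9.301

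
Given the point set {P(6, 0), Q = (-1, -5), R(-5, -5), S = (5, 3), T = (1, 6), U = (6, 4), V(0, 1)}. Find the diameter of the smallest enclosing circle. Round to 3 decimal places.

A smallest enclosing disk is always determined by at most three of the input points on its boundary.
The farthest pair is R–U with squared distance 202. The circle on this segment as diameter has centre (0.5, -0.5) and r² = 202/4 = 50.5.
Check P: distance² to centre = 30.5 ≤ 50.5, so it lies inside.
All remaining points lie in this disk, and no smaller disk contains both endpoints, so this is the minimum enclosing circle.
Diameter = 2r = 2√(50.5) ≈ 14.213.

14.213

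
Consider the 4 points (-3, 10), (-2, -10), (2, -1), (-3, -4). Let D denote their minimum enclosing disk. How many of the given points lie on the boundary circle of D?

A smallest enclosing disk is always determined by at most three of the input points on its boundary.
The farthest pair is (-3, 10)–(-2, -10) with squared distance 401. The circle on this segment as diameter has centre (-2.5, 0) and r² = 401/4 = 100.25.
Check (2, -1): distance² to centre = 21.25 ≤ 100.25, so it lies inside.
All remaining points lie in this disk, and no smaller disk contains both endpoints, so this is the minimum enclosing circle.
The points at distance exactly r from the centre are (-3, 10), (-2, -10) — 2 points.

2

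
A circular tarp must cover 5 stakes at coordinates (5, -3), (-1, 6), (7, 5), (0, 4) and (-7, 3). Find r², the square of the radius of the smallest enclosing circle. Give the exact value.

4250/81

By Welzl's lemma the MEC is supported by two points (diametrically opposite) or three points (on a circumcircle).
The minimum enclosing circle is determined by three boundary points: (5, -3), (7, 5), (-7, 3).
Their circumcentre is (2/9, 22/9) with r² = 4250/81.
The farthest remaining point (-1, 6) is at distance² 1145/81 ≤ 4250/81.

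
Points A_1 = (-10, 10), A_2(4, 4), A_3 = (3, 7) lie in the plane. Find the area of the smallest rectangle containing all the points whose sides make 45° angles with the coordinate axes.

In coordinates u = x + y, v = x − y the rectangle is axis-aligned; the map (x,y)→(u,v) scales areas by 2.
u-values: 0, 8, 10; range = 10 − 0 = 10.
v-values: -20, 0, -4; range = 0 − (-20) = 20.
Area = (10 × 20) / 2 = 100.

100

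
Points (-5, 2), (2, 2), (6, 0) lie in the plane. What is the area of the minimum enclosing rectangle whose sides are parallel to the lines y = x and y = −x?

In coordinates u = x + y, v = x − y the rectangle is axis-aligned; the map (x,y)→(u,v) scales areas by 2.
u-values: -3, 4, 6; range = 6 − (-3) = 9.
v-values: -7, 0, 6; range = 6 − (-7) = 13.
Area = (9 × 13) / 2 = 58.5.

58.5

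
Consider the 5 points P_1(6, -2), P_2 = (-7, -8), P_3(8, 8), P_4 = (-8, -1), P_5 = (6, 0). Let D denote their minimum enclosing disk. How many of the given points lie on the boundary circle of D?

2

The minimum enclosing circle of a finite set is fixed by two of the points (as a diameter) or three (as a circumcircle).
The farthest pair is P_2–P_3 with squared distance 481. The circle on this segment as diameter has centre (0.5, 0) and r² = 481/4 = 120.25.
Check P_1: distance² to centre = 34.25 ≤ 120.25, so it lies inside.
All remaining points lie in this disk, and no smaller disk contains both endpoints, so this is the minimum enclosing circle.
The points at distance exactly r from the centre are P_2, P_3 — 2 points.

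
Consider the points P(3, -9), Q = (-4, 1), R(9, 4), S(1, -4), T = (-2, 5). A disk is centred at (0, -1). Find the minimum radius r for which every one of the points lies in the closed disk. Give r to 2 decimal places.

The required radius is the distance from (0, -1) to the farthest point.
Squared distances: 73, 20, 106, 10, 40.
Maximum is 106, attained at R.
r = √106 ≈ 10.30.

10.30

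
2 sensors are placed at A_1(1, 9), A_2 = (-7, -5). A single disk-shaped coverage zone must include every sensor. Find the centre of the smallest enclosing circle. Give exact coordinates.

The smallest circle enclosing two points has them as diameter endpoints.
Centre = midpoint = (-3, 2); r² = |A_1A_2|²/4 = 260/4 = 65.
Centre = (-3, 2).

(-3, 2)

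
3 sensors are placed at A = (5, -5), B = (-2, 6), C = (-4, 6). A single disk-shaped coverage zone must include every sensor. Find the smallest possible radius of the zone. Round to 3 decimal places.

Side lengths²: AB² = 170, AC² = 202, BC² = 4.
Since AC² = 202 ≥ 170 + 4 = 174, the angle opposite AC is not acute, so the smallest enclosing circle has AC as diameter.
Centre = midpoint of AC = (0.5, 0.5), r² = 202/4 = 50.5.
r = √(50.5) ≈ 7.106.

7.106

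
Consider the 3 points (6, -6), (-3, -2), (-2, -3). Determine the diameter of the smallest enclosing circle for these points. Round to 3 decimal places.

Call the three points A, B, C in the order given.
Side lengths²: AB² = 97, AC² = 73, BC² = 2.
Since AB² = 97 ≥ 73 + 2 = 75, the angle opposite AB is not acute, so the smallest enclosing circle has AB as diameter.
Centre = midpoint of AB = (1.5, -4), r² = 97/4 = 24.25.
Diameter = 2r = 2√(24.25) ≈ 9.849.

9.849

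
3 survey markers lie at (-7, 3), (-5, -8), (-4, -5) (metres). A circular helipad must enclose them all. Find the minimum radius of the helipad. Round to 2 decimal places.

5.59

Call the three points A, B, C in the order given.
Side lengths²: AB² = 125, AC² = 73, BC² = 10.
Since AB² = 125 ≥ 73 + 10 = 83, the angle opposite AB is not acute, so the smallest enclosing circle has AB as diameter.
Centre = midpoint of AB = (-6, -2.5), r² = 125/4 = 31.25.
r = √(31.25) ≈ 5.59.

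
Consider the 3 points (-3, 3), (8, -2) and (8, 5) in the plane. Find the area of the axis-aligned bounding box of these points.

x ranges over [-3, 8], width 11.
y ranges over [-2, 5], height 7.
Area = 11 × 7 = 77.

77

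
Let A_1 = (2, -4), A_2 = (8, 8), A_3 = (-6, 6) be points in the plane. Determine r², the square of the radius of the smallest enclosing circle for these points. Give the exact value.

10250/169

Side lengths²: A_1A_2² = 180, A_1A_3² = 164, A_2A_3² = 200.
Since A_2A_3² = 200 < 180 + 164 = 344, the triangle is acute, so the smallest enclosing circle is the circumcircle.
Circumcentre = (19/13, 49/13), r² = 10250/169.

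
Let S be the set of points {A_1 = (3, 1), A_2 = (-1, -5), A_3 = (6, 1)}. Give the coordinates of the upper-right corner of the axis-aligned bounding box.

x-range [-1, 6], y-range [-5, 1].
The upper-right corner is (6, 1).

(6, 1)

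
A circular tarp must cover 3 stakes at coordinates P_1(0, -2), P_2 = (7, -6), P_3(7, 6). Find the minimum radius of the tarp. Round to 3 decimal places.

Side lengths²: P_1P_2² = 65, P_1P_3² = 113, P_2P_3² = 144.
Since P_2P_3² = 144 < 113 + 65 = 178, the triangle is acute, so the smallest enclosing circle is the circumcircle.
Circumcentre = (81/14, 0), r² = 7345/196.
r = √(7345/196) ≈ 6.122.

6.122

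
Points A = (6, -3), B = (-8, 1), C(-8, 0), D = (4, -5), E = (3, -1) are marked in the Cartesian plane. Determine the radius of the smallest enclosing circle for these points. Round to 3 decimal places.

By Welzl's lemma the MEC is supported by two points (diametrically opposite) or three points (on a circumcircle).
The farthest pair is A–B with squared distance 212. The circle on this segment as diameter has centre (-1, -1) and r² = 212/4 = 53.
Check C: distance² to centre = 50 ≤ 53, so it lies inside.
All remaining points lie in this disk, and no smaller disk contains both endpoints, so this is the minimum enclosing circle.
r = √53 ≈ 7.280.

7.280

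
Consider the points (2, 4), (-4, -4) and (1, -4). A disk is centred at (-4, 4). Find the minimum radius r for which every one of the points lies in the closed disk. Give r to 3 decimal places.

9.434

The required radius is the distance from (-4, 4) to the farthest point.
Squared distances: 36, 64, 89.
Maximum is 89, attained at (1, -4).
r = √89 ≈ 9.434.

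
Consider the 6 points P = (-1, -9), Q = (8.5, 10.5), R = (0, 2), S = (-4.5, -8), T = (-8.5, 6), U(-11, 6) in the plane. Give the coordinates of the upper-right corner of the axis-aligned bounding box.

(8.5, 10.5)

x-range [-11, 8.5], y-range [-9, 10.5].
The upper-right corner is (8.5, 10.5).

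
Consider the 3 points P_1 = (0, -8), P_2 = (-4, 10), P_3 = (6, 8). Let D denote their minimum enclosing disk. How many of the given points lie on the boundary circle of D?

3

Side lengths²: P_1P_2² = 340, P_1P_3² = 292, P_2P_3² = 104.
Since P_1P_2² = 340 < 292 + 104 = 396, the triangle is acute, so the smallest enclosing circle is the circumcircle.
Circumcentre = (-23/43, 57/43), r² = 161330/1849.
The points at distance exactly r from the centre are P_1, P_2, P_3 — 3 points.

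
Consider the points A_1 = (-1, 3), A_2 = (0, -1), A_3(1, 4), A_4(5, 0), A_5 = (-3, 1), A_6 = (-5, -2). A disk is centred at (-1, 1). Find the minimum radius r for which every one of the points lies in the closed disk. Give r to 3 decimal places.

The required radius is the distance from (-1, 1) to the farthest point.
Squared distances: 4, 5, 13, 37, 4, 25.
Maximum is 37, attained at A_4.
r = √37 ≈ 6.083.

6.083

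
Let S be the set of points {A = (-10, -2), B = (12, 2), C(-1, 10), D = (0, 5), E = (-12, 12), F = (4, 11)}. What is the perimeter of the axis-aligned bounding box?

76

Width = max x − min x = 12 − (-12) = 24.
Height = max y − min y = 12 − (-2) = 14.
Perimeter = 2(24 + 14) = 76.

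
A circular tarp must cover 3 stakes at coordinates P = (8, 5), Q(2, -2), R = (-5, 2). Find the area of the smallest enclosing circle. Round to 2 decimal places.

Side lengths²: PQ² = 85, PR² = 178, QR² = 65.
Since PR² = 178 ≥ 85 + 65 = 150, the angle opposite PR is not acute, so the smallest enclosing circle has PR as diameter.
Centre = midpoint of PR = (1.5, 3.5), r² = 178/4 = 44.5.
Area = π·r² = π·44.5 ≈ 139.80.

139.80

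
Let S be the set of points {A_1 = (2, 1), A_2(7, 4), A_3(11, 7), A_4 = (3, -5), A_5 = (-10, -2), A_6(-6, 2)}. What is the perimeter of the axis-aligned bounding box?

Width = max x − min x = 11 − (-10) = 21.
Height = max y − min y = 7 − (-5) = 12.
Perimeter = 2(21 + 12) = 66.

66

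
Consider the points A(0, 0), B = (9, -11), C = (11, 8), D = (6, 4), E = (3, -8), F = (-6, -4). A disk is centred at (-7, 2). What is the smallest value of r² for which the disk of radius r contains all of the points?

425

The required radius is the distance from (-7, 2) to the farthest point.
Squared distances: 53, 425, 360, 173, 200, 37.
Maximum is 425, attained at B.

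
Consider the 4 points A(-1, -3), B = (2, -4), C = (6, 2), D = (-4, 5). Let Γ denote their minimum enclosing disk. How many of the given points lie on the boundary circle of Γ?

3

A smallest enclosing disk is always determined by at most three of the input points on its boundary.
The minimum enclosing circle is determined by three boundary points: B, C, D.
Their circumcentre is (0.375, 17/12) with r² = 18421/576.
The farthest remaining point A is at distance² 12325/576 ≤ 18421/576.
The points at distance exactly r from the centre are B, C, D — 3 points.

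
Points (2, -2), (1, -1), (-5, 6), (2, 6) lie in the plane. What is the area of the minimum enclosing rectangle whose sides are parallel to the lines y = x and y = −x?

In coordinates u = x + y, v = x − y the rectangle is axis-aligned; the map (x,y)→(u,v) scales areas by 2.
u-values: 0, 0, 1, 8; range = 8 − 0 = 8.
v-values: 4, 2, -11, -4; range = 4 − (-11) = 15.
Area = (8 × 15) / 2 = 60.

60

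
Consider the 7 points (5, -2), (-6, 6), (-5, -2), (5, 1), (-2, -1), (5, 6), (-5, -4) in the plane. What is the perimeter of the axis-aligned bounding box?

42

Width = max x − min x = 5 − (-6) = 11.
Height = max y − min y = 6 − (-4) = 10.
Perimeter = 2(11 + 10) = 42.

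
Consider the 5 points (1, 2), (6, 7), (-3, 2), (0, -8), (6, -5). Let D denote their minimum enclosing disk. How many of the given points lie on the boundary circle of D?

A smallest enclosing disk is always determined by at most three of the input points on its boundary.
The farthest pair is (6, 7)–(0, -8) with squared distance 261. The circle on this segment as diameter has centre (3, -0.5) and r² = 261/4 = 65.25.
Check (1, 2): distance² to centre = 10.25 ≤ 65.25, so it lies inside.
All remaining points lie in this disk, and no smaller disk contains both endpoints, so this is the minimum enclosing circle.
The points at distance exactly r from the centre are (6, 7), (0, -8) — 2 points.

2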